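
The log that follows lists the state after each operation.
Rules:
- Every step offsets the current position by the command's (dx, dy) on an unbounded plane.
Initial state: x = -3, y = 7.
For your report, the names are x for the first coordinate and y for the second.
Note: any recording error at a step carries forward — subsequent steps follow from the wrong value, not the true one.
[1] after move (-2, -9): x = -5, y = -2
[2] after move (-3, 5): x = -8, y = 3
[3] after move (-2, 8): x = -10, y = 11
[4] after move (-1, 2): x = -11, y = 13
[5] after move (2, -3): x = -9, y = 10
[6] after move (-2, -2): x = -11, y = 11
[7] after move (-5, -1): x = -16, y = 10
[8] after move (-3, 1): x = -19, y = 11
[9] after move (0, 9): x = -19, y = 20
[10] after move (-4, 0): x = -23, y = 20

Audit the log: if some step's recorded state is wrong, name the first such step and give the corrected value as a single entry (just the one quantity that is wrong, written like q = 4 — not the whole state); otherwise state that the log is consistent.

step 6, y = 8

Recomputing the run from the initial state:
step 1: x = -5, y = -2
step 2: x = -8, y = 3
step 3: x = -10, y = 11
step 4: x = -11, y = 13
step 5: x = -9, y = 10
step 6: x = -11, y = 8
step 7: x = -16, y = 7
step 8: x = -19, y = 8
step 9: x = -19, y = 17
step 10: x = -23, y = 17
The first disagreement with the log is at step 6, where the value should be y = 8.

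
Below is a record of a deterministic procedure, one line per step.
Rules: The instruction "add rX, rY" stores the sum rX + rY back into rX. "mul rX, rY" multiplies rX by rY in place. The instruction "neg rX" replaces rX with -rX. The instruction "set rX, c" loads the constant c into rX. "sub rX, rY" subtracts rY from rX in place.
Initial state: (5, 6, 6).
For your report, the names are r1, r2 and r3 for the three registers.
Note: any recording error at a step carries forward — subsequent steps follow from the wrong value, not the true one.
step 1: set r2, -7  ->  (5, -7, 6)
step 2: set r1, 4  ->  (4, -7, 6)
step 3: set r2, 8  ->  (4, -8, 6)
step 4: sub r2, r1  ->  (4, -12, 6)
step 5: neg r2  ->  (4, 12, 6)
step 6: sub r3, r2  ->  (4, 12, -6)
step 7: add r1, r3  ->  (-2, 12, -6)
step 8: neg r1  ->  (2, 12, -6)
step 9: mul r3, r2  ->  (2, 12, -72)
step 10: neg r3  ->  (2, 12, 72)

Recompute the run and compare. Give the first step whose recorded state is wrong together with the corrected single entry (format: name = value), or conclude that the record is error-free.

step 3, r2 = 8

1. r2 = -7 (exactly as logged)
2. r1 = 4 (agrees with the record)
3. r2 = 8 (the recorded entry deviates here)
That makes step 3 the first incorrect line — r2 = 8 is what it should show.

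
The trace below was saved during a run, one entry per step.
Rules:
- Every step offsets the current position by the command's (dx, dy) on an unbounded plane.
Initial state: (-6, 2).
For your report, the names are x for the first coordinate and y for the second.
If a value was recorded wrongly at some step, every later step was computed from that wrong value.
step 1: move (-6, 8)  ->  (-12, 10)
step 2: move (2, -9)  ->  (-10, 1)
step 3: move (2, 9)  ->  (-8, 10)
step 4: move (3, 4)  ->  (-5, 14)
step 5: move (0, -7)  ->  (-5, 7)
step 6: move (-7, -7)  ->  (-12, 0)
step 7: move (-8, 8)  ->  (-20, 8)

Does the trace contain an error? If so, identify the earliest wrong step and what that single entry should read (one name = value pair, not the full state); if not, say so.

no error

Recomputing the run from the initial state:
step 1: x = -12, y = 10
step 2: x = -10, y = 1
step 3: x = -8, y = 10
step 4: x = -5, y = 14
step 5: x = -5, y = 7
step 6: x = -12, y = 0
step 7: x = -20, y = 8
This matches the trace at every step.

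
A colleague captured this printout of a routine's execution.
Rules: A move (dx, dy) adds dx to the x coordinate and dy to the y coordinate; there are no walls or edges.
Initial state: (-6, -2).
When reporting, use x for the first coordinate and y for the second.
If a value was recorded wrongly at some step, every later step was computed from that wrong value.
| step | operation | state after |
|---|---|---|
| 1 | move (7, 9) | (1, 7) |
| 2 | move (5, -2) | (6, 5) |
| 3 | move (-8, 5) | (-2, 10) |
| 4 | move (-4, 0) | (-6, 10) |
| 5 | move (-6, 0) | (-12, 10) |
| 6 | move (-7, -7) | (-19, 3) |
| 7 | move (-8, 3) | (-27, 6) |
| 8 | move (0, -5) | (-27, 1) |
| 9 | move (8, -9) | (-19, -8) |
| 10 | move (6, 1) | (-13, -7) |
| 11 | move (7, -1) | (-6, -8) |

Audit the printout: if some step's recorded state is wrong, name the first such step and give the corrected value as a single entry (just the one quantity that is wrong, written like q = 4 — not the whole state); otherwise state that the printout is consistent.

no error

step 1: x = -6 + (7) = 1, y = -2 + (9) = 7 -> verified
step 2: x = 1 + (5) = 6, y = 7 + (-2) = 5 -> exactly as logged
step 3: x = 6 + (-8) = -2, y = 5 + (5) = 10 -> no discrepancy
step 4: x = -2 + (-4) = -6, y = 10 + (0) = 10 -> matches
step 5: x = -6 + (-6) = -12, y = 10 + (0) = 10 -> consistent with the printout
step 6: x = -12 + (-7) = -19, y = 10 + (-7) = 3 -> confirmed correct
step 7: x = -19 + (-8) = -27, y = 3 + (3) = 6 -> in agreement
step 8: x = -27 + (0) = -27, y = 6 + (-5) = 1 -> consistent with the printout
step 9: x = -27 + (8) = -19, y = 1 + (-9) = -8 -> verified
step 10: x = -19 + (6) = -13, y = -8 + (1) = -7 -> agrees with the printout
step 11: x = -13 + (7) = -6, y = -7 + (-1) = -8 -> exactly as logged
The recomputation confirms every line.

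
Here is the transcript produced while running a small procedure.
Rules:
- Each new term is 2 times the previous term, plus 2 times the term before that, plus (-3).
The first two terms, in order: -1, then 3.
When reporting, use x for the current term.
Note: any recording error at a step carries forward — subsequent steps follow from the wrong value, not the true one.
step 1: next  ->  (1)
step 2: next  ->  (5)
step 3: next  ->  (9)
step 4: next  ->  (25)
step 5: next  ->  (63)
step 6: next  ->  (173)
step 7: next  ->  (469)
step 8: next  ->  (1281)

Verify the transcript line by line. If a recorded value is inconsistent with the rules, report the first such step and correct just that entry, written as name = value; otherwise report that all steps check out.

1. x = 2*(3) + (2)*(-1) + (-3) = 1 (exactly as logged)
2. x = 2*(1) + (2)*(3) + (-3) = 5 (confirmed correct)
3. x = 2*(5) + (2)*(1) + (-3) = 9 (agrees with the transcript)
4. x = 2*(9) + (2)*(5) + (-3) = 25 (confirmed correct)
5. x = 2*(25) + (2)*(9) + (-3) = 65 (the transcript has a different value)
Step 5 is the first one off; corrected, x = 65.

step 5, x = 65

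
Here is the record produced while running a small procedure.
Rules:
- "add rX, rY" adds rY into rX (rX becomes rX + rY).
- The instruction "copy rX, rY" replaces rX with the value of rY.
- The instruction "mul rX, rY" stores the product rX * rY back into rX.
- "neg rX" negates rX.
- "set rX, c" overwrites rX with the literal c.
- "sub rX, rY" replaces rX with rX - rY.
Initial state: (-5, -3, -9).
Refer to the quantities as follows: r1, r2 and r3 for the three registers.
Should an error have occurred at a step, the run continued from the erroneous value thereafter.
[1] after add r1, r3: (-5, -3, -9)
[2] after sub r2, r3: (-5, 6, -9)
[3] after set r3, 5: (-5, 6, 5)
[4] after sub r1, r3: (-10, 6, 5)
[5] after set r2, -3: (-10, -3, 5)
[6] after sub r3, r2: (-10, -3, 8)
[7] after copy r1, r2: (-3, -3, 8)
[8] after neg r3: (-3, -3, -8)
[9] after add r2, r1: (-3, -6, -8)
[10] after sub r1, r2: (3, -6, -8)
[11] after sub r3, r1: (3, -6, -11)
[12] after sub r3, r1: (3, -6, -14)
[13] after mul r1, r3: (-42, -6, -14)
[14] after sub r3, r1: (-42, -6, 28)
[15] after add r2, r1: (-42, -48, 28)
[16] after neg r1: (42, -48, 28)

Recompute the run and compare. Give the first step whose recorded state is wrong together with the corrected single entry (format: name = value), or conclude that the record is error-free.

step 1, r1 = -14

Recomputing the run from the initial state:
step 1: r1 = -14, r2 = -3, r3 = -9
step 2: r1 = -14, r2 = 6, r3 = -9
step 3: r1 = -14, r2 = 6, r3 = 5
step 4: r1 = -19, r2 = 6, r3 = 5
step 5: r1 = -19, r2 = -3, r3 = 5
step 6: r1 = -19, r2 = -3, r3 = 8
step 7: r1 = -3, r2 = -3, r3 = 8
step 8: r1 = -3, r2 = -3, r3 = -8
step 9: r1 = -3, r2 = -6, r3 = -8
step 10: r1 = 3, r2 = -6, r3 = -8
step 11: r1 = 3, r2 = -6, r3 = -11
step 12: r1 = 3, r2 = -6, r3 = -14
step 13: r1 = -42, r2 = -6, r3 = -14
step 14: r1 = -42, r2 = -6, r3 = 28
step 15: r1 = -42, r2 = -48, r3 = 28
step 16: r1 = 42, r2 = -48, r3 = 28
The first disagreement with the record is at step 1, where the value should be r1 = -14.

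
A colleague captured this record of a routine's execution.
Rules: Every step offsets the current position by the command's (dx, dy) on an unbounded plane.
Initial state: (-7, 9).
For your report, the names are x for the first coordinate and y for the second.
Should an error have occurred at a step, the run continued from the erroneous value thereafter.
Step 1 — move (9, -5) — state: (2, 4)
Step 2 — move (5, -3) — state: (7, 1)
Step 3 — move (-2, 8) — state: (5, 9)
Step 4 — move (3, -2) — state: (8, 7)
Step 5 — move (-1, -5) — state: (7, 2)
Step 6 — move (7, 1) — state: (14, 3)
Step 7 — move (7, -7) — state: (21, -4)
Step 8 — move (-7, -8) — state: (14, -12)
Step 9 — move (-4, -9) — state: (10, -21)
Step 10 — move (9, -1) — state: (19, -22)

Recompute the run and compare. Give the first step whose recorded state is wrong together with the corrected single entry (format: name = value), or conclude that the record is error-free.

no error

step 1: x = -7 + (9) = 2, y = 9 + (-5) = 4 -> exactly as logged
step 2: x = 2 + (5) = 7, y = 4 + (-3) = 1 -> agrees with the record
step 3: x = 7 + (-2) = 5, y = 1 + (8) = 9 -> checks out
step 4: x = 5 + (3) = 8, y = 9 + (-2) = 7 -> confirmed correct
step 5: x = 8 + (-1) = 7, y = 7 + (-5) = 2 -> exactly as logged
step 6: x = 7 + (7) = 14, y = 2 + (1) = 3 -> checks out
step 7: x = 14 + (7) = 21, y = 3 + (-7) = -4 -> confirmed correct
step 8: x = 21 + (-7) = 14, y = -4 + (-8) = -12 -> checks out
step 9: x = 14 + (-4) = 10, y = -12 + (-9) = -21 -> in agreement
step 10: x = 10 + (9) = 19, y = -21 + (-1) = -22 -> matches
All entries verified; no error found.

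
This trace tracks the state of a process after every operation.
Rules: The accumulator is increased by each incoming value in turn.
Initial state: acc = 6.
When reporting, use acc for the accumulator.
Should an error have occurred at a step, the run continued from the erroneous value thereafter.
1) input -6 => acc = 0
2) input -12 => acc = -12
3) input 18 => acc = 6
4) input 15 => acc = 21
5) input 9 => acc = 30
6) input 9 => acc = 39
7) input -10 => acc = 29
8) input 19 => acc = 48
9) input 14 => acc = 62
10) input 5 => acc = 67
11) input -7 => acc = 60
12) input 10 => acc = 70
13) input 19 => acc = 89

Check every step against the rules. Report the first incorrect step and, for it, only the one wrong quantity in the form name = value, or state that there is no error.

Recomputing the run from the initial state:
step 1: acc = 0
step 2: acc = -12
step 3: acc = 6
step 4: acc = 21
step 5: acc = 30
step 6: acc = 39
step 7: acc = 29
step 8: acc = 48
step 9: acc = 62
step 10: acc = 67
step 11: acc = 60
step 12: acc = 70
step 13: acc = 89
This matches the trace at every step.

no error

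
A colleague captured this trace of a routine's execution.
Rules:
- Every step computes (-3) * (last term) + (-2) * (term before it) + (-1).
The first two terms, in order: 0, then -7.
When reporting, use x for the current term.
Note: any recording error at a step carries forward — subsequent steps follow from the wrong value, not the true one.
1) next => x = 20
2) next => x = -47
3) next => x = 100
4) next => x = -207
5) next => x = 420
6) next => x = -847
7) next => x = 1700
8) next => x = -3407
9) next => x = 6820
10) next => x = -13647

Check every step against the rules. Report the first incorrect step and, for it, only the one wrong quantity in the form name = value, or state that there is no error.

1. x = -3*(-7) + (-2)*(0) + (-1) = 20 (no discrepancy)
2. x = -3*(20) + (-2)*(-7) + (-1) = -47 (same as recorded)
3. x = -3*(-47) + (-2)*(20) + (-1) = 100 (in agreement)
4. x = -3*(100) + (-2)*(-47) + (-1) = -207 (verified)
5. x = -3*(-207) + (-2)*(100) + (-1) = 420 (exactly as logged)
6. x = -3*(420) + (-2)*(-207) + (-1) = -847 (same as recorded)
7. x = -3*(-847) + (-2)*(420) + (-1) = 1700 (matches)
8. x = -3*(1700) + (-2)*(-847) + (-1) = -3407 (consistent with the trace)
9. x = -3*(-3407) + (-2)*(1700) + (-1) = 6820 (no discrepancy)
10. x = -3*(6820) + (-2)*(-3407) + (-1) = -13647 (checks out)
All steps check out; nothing to correct.

no error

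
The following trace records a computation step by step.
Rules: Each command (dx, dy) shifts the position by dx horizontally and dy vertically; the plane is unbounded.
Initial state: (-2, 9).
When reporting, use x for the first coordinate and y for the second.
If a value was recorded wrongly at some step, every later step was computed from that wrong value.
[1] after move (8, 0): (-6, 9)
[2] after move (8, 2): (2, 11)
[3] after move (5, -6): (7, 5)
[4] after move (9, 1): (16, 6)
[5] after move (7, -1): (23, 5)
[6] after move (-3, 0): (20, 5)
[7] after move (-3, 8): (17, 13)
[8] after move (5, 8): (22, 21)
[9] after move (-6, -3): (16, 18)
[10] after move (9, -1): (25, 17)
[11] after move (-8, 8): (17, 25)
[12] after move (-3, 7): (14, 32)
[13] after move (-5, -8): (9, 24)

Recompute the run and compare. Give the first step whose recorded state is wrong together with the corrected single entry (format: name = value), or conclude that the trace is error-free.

step 1, x = 6

Step 1: x = -2 + (8) = 6, y = 9 + (0) = 9 — the entry is off here.
The earliest wrong entry is at step 1: it should read x = 6.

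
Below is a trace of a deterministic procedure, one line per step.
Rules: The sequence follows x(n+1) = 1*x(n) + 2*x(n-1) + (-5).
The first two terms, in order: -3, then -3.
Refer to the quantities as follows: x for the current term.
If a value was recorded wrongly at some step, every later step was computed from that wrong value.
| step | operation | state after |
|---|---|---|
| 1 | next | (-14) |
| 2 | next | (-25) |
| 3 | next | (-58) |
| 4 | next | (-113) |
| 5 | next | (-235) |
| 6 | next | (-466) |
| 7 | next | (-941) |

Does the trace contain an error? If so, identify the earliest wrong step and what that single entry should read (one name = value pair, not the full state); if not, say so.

1. x = 1*(-3) + (2)*(-3) + (-5) = -14 (checks out)
2. x = 1*(-14) + (2)*(-3) + (-5) = -25 (checks out)
3. x = 1*(-25) + (2)*(-14) + (-5) = -58 (matches)
4. x = 1*(-58) + (2)*(-25) + (-5) = -113 (confirmed correct)
5. x = 1*(-113) + (2)*(-58) + (-5) = -234 (not what was recorded)
That makes step 5 the first incorrect line — x = -234 is what it should show.

step 5, x = -234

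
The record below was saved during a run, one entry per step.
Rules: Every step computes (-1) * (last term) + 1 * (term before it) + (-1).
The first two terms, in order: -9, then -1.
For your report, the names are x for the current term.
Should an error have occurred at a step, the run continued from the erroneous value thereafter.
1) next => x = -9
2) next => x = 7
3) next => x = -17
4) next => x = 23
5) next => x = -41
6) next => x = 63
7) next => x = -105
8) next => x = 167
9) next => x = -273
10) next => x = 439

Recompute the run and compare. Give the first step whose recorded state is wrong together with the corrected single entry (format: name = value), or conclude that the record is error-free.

no error

Recomputing the run from the initial state:
step 1: x = -9
step 2: x = 7
step 3: x = -17
step 4: x = 23
step 5: x = -41
step 6: x = 63
step 7: x = -105
step 8: x = 167
step 9: x = -273
step 10: x = 439
This matches the record at every step.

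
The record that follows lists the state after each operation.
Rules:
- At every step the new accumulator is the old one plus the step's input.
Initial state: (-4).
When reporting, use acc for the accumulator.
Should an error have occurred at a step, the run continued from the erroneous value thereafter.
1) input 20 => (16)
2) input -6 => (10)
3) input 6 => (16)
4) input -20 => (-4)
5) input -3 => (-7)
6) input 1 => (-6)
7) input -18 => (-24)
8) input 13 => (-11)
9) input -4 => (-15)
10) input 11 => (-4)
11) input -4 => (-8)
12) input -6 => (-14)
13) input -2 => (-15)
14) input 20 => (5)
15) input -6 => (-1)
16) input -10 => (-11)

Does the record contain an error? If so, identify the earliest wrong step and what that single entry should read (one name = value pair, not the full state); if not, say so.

Recomputing the run from the initial state:
step 1: acc = 16
step 2: acc = 10
step 3: acc = 16
step 4: acc = -4
step 5: acc = -7
step 6: acc = -6
step 7: acc = -24
step 8: acc = -11
step 9: acc = -15
step 10: acc = -4
step 11: acc = -8
step 12: acc = -14
step 13: acc = -16
step 14: acc = 4
step 15: acc = -2
step 16: acc = -12
The first disagreement with the record is at step 13, where the value should be acc = -16.

step 13, acc = -16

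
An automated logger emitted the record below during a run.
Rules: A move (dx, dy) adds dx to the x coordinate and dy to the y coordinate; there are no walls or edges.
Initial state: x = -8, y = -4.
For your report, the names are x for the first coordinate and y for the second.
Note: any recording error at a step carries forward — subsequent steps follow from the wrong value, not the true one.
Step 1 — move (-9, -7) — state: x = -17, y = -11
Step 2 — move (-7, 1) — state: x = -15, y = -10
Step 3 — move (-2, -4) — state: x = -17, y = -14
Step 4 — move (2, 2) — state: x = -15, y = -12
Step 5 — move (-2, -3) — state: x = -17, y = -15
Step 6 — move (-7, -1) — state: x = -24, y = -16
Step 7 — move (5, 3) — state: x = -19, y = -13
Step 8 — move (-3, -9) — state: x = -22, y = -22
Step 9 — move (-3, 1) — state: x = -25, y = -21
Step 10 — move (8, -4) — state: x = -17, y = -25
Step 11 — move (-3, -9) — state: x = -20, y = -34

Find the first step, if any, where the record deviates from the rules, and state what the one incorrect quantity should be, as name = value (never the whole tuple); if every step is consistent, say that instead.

Recomputing the run from the initial state:
step 1: x = -17, y = -11
step 2: x = -24, y = -10
step 3: x = -26, y = -14
step 4: x = -24, y = -12
step 5: x = -26, y = -15
step 6: x = -33, y = -16
step 7: x = -28, y = -13
step 8: x = -31, y = -22
step 9: x = -34, y = -21
step 10: x = -26, y = -25
step 11: x = -29, y = -34
The first disagreement with the record is at step 2, where the value should be x = -24.

step 2, x = -24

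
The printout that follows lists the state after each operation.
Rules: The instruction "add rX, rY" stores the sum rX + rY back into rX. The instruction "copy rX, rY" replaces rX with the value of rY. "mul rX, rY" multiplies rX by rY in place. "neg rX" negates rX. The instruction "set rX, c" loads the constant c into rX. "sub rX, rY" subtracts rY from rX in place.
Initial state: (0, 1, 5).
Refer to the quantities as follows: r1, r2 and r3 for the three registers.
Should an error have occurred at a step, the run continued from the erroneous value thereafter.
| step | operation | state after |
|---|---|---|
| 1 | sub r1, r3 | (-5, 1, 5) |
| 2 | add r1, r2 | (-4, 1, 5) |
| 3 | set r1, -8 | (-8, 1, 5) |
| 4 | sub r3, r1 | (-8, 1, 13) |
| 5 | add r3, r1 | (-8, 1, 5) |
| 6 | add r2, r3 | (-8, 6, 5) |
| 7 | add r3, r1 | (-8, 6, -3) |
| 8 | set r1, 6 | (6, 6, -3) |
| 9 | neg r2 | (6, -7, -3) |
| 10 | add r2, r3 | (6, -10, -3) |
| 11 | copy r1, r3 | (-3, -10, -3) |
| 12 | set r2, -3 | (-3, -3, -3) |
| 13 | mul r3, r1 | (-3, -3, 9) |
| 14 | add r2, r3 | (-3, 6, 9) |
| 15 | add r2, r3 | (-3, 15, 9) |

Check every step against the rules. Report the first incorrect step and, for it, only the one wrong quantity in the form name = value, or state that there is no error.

1. r1 = 0 - 5 = -5 (exactly as logged)
2. r1 = -5 + 1 = -4 (confirmed correct)
3. r1 = -8 (same as recorded)
4. r3 = 5 - -8 = 13 (checks out)
5. r3 = 13 + -8 = 5 (exactly as logged)
6. r2 = 1 + 5 = 6 (confirmed correct)
7. r3 = 5 + -8 = -3 (checks out)
8. r1 = 6 (confirmed correct)
9. r2 = -(6) = -6 (the entry is off here)
First incorrect step: 9; the correct value is r2 = -6.

step 9, r2 = -6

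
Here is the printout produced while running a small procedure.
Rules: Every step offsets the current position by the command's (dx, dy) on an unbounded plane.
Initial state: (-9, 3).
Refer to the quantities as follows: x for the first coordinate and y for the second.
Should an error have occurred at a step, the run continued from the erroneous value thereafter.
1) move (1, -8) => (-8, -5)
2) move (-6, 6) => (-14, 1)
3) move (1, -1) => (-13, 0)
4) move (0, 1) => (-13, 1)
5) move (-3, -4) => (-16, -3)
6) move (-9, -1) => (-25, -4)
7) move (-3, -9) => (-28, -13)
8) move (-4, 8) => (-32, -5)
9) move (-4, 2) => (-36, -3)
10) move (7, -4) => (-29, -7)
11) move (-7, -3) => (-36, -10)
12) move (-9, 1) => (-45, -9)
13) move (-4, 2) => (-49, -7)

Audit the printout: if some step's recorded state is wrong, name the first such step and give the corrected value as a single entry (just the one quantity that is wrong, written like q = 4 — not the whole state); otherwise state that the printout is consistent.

no error

step 1: x = -9 + (1) = -8, y = 3 + (-8) = -5 -> agrees with the printout
step 2: x = -8 + (-6) = -14, y = -5 + (6) = 1 -> same as recorded
step 3: x = -14 + (1) = -13, y = 1 + (-1) = 0 -> same as recorded
step 4: x = -13 + (0) = -13, y = 0 + (1) = 1 -> checks out
step 5: x = -13 + (-3) = -16, y = 1 + (-4) = -3 -> matches
step 6: x = -16 + (-9) = -25, y = -3 + (-1) = -4 -> matches
step 7: x = -25 + (-3) = -28, y = -4 + (-9) = -13 -> no discrepancy
step 8: x = -28 + (-4) = -32, y = -13 + (8) = -5 -> agrees with the printout
step 9: x = -32 + (-4) = -36, y = -5 + (2) = -3 -> matches
step 10: x = -36 + (7) = -29, y = -3 + (-4) = -7 -> checks out
step 11: x = -29 + (-7) = -36, y = -7 + (-3) = -10 -> matches
step 12: x = -36 + (-9) = -45, y = -10 + (1) = -9 -> consistent with the printout
step 13: x = -45 + (-4) = -49, y = -9 + (2) = -7 -> consistent with the printout
The whole run recomputes cleanly — no discrepancies.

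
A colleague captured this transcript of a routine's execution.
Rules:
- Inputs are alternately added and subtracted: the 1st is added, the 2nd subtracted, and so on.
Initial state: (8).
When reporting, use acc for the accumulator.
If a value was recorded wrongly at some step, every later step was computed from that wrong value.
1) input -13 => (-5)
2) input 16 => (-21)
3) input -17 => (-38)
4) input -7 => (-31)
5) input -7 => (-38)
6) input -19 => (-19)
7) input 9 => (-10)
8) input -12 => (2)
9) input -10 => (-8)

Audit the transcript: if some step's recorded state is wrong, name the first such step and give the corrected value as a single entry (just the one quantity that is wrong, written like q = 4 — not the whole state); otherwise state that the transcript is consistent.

Recomputing the run from the initial state:
step 1: acc = -5
step 2: acc = -21
step 3: acc = -38
step 4: acc = -31
step 5: acc = -38
step 6: acc = -19
step 7: acc = -10
step 8: acc = 2
step 9: acc = -8
This matches the transcript at every step.

no error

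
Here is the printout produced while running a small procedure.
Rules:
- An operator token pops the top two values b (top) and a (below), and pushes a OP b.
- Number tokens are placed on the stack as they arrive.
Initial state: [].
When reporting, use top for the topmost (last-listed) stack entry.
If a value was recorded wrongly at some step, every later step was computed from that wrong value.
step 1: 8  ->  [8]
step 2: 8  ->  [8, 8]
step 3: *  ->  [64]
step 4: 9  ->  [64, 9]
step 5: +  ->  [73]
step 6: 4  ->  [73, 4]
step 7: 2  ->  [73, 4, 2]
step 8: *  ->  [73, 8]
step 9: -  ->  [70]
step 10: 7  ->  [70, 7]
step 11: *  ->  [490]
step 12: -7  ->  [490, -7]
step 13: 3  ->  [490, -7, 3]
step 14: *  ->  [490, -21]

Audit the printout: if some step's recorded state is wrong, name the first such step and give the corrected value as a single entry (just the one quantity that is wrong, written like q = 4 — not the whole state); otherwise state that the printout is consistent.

step 9, top = 65

1. push 8: top = 8 (checks out)
2. push 8: top = 8 (in agreement)
3. 8 * 8 = 64 (confirmed correct)
4. push 9: top = 9 (exactly as logged)
5. 64 + 9 = 73 (verified)
6. push 4: top = 4 (matches)
7. push 2: top = 2 (in agreement)
8. 4 * 2 = 8 (checks out)
9. 73 - 8 = 65 (not what was recorded)
Step 9 is the first one off; corrected, top = 65.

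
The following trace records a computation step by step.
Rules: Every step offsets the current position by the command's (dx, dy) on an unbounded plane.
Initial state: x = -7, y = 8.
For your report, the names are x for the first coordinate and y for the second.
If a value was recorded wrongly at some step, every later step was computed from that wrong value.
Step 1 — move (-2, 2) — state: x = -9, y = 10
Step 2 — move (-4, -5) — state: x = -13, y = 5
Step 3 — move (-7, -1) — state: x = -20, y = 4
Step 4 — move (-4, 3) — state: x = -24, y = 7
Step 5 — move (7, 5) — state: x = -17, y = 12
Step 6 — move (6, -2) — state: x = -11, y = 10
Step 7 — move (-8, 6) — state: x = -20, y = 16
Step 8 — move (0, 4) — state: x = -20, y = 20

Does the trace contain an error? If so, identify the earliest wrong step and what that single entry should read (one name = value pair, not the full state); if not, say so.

Step 1: x = -7 + (-2) = -9, y = 8 + (2) = 10 — matches.
Step 2: x = -9 + (-4) = -13, y = 10 + (-5) = 5 — no discrepancy.
Step 3: x = -13 + (-7) = -20, y = 5 + (-1) = 4 — in agreement.
Step 4: x = -20 + (-4) = -24, y = 4 + (3) = 7 — in agreement.
Step 5: x = -24 + (7) = -17, y = 7 + (5) = 12 — no discrepancy.
Step 6: x = -17 + (6) = -11, y = 12 + (-2) = 10 — matches.
Step 7: x = -11 + (-8) = -19, y = 10 + (6) = 16 — not what was recorded.
So the first discrepancy is step 7, where the right value is x = -19.

step 7, x = -19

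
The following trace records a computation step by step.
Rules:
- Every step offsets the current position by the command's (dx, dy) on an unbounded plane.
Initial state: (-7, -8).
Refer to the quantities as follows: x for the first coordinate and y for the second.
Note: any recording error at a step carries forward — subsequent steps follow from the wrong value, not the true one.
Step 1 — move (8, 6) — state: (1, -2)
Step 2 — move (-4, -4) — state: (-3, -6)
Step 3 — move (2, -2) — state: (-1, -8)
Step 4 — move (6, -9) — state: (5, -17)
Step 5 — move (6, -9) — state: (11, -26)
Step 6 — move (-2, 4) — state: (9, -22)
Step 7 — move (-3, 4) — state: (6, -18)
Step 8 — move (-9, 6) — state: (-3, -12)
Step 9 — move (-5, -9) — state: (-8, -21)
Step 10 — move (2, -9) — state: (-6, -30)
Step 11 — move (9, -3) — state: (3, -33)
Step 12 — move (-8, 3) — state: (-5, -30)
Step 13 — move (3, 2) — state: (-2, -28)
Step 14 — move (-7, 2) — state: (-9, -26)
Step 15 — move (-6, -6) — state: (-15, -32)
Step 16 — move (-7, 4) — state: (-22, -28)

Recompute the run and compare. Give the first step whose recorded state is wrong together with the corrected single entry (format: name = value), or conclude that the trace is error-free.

Recomputing the run from the initial state:
step 1: x = 1, y = -2
step 2: x = -3, y = -6
step 3: x = -1, y = -8
step 4: x = 5, y = -17
step 5: x = 11, y = -26
step 6: x = 9, y = -22
step 7: x = 6, y = -18
step 8: x = -3, y = -12
step 9: x = -8, y = -21
step 10: x = -6, y = -30
step 11: x = 3, y = -33
step 12: x = -5, y = -30
step 13: x = -2, y = -28
step 14: x = -9, y = -26
step 15: x = -15, y = -32
step 16: x = -22, y = -28
This matches the trace at every step.

no error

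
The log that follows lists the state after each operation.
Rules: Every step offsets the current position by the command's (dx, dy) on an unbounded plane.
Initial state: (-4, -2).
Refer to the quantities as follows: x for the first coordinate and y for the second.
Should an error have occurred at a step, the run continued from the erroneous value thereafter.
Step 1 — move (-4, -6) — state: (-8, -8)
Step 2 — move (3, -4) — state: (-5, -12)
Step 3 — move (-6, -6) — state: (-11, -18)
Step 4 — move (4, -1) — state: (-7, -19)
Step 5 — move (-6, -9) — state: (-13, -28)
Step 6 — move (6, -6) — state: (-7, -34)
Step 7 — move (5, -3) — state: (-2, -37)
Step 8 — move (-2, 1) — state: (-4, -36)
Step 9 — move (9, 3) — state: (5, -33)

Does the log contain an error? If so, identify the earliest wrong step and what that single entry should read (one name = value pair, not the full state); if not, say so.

Recomputing the run from the initial state:
step 1: x = -8, y = -8
step 2: x = -5, y = -12
step 3: x = -11, y = -18
step 4: x = -7, y = -19
step 5: x = -13, y = -28
step 6: x = -7, y = -34
step 7: x = -2, y = -37
step 8: x = -4, y = -36
step 9: x = 5, y = -33
This matches the log at every step.

no error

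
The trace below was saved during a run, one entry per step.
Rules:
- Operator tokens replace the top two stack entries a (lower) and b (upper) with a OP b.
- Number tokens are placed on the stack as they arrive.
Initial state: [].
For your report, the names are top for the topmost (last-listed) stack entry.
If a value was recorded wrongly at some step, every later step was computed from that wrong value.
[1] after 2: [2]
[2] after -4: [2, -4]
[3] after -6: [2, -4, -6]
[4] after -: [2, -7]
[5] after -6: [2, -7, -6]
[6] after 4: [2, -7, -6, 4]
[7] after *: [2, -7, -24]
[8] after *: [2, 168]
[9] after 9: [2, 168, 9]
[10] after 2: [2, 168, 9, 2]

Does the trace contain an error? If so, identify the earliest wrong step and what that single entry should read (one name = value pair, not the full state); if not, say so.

step 4, top = 2

Recomputing the run from the initial state:
step 1: [2]
step 2: [2, -4]
step 3: [2, -4, -6]
step 4: [2, 2]
step 5: [2, 2, -6]
step 6: [2, 2, -6, 4]
step 7: [2, 2, -24]
step 8: [2, -48]
step 9: [2, -48, 9]
step 10: [2, -48, 9, 2]
The first disagreement with the trace is at step 4, where the value should be top = 2.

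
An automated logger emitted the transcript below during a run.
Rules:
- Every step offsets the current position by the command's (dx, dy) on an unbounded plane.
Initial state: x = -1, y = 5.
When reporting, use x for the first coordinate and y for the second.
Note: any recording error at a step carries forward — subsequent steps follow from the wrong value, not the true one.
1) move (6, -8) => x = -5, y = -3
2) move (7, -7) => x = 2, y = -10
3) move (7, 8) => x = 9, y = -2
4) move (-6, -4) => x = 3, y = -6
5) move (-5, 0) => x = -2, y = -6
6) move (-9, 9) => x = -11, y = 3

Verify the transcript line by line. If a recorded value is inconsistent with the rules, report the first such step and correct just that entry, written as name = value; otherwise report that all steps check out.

step 1, x = 5

Recomputing the run from the initial state:
step 1: x = 5, y = -3
step 2: x = 12, y = -10
step 3: x = 19, y = -2
step 4: x = 13, y = -6
step 5: x = 8, y = -6
step 6: x = -1, y = 3
The first disagreement with the transcript is at step 1, where the value should be x = 5.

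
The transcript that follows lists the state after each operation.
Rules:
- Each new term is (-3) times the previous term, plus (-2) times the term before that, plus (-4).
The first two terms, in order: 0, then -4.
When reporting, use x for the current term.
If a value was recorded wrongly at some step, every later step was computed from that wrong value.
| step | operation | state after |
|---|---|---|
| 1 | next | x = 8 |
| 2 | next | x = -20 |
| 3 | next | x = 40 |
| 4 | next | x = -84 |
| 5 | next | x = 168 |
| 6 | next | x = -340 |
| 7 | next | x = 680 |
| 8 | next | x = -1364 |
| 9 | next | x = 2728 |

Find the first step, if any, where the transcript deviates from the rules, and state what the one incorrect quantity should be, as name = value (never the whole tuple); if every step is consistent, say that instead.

Step 1: x = -3*(-4) + (-2)*(0) + (-4) = 8 — exactly as logged.
Step 2: x = -3*(8) + (-2)*(-4) + (-4) = -20 — confirmed correct.
Step 3: x = -3*(-20) + (-2)*(8) + (-4) = 40 — same as recorded.
Step 4: x = -3*(40) + (-2)*(-20) + (-4) = -84 — in agreement.
Step 5: x = -3*(-84) + (-2)*(40) + (-4) = 168 — agrees with the transcript.
Step 6: x = -3*(168) + (-2)*(-84) + (-4) = -340 — checks out.
Step 7: x = -3*(-340) + (-2)*(168) + (-4) = 680 — no discrepancy.
Step 8: x = -3*(680) + (-2)*(-340) + (-4) = -1364 — matches.
Step 9: x = -3*(-1364) + (-2)*(680) + (-4) = 2728 — checks out.
Every step is consistent.

no error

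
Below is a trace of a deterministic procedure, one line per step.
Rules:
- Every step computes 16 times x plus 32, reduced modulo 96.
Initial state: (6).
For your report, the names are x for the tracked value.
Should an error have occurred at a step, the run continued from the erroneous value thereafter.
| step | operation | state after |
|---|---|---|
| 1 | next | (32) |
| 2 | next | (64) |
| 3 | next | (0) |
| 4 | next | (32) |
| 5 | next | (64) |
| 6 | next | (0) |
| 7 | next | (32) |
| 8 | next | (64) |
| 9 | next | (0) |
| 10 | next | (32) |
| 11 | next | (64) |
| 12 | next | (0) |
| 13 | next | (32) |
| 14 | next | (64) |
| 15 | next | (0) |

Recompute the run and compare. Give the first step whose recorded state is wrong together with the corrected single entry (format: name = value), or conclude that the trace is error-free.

no error

step 1: x = (16*6 + 32) mod 96 = 32 -> consistent with the trace
step 2: x = (16*32 + 32) mod 96 = 64 -> consistent with the trace
step 3: x = (16*64 + 32) mod 96 = 0 -> confirmed correct
step 4: x = (16*0 + 32) mod 96 = 32 -> agrees with the trace
step 5: x = (16*32 + 32) mod 96 = 64 -> matches
step 6: x = (16*64 + 32) mod 96 = 0 -> exactly as logged
step 7: x = (16*0 + 32) mod 96 = 32 -> no discrepancy
step 8: x = (16*32 + 32) mod 96 = 64 -> in agreement
step 9: x = (16*64 + 32) mod 96 = 0 -> consistent with the trace
step 10: x = (16*0 + 32) mod 96 = 32 -> exactly as logged
step 11: x = (16*32 + 32) mod 96 = 64 -> verified
step 12: x = (16*64 + 32) mod 96 = 0 -> in agreement
step 13: x = (16*0 + 32) mod 96 = 32 -> checks out
step 14: x = (16*32 + 32) mod 96 = 64 -> verified
step 15: x = (16*64 + 32) mod 96 = 0 -> confirmed correct
All entries verified; no error found.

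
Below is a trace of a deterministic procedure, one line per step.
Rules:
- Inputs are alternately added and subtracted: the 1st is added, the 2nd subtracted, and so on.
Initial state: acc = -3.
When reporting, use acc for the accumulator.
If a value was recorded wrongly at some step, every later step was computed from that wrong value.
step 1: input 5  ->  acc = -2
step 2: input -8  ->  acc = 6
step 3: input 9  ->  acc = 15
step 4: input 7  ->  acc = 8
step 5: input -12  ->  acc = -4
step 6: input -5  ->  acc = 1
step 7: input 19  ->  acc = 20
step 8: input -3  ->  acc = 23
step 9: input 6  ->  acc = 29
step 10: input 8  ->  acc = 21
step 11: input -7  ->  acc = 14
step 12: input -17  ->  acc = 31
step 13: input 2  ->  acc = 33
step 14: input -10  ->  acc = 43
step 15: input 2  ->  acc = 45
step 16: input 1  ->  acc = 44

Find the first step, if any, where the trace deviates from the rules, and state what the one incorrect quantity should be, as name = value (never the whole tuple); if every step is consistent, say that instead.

step 1, acc = 2

Recomputing the run from the initial state:
step 1: acc = 2
step 2: acc = 10
step 3: acc = 19
step 4: acc = 12
step 5: acc = 0
step 6: acc = 5
step 7: acc = 24
step 8: acc = 27
step 9: acc = 33
step 10: acc = 25
step 11: acc = 18
step 12: acc = 35
step 13: acc = 37
step 14: acc = 47
step 15: acc = 49
step 16: acc = 48
The first disagreement with the trace is at step 1, where the value should be acc = 2.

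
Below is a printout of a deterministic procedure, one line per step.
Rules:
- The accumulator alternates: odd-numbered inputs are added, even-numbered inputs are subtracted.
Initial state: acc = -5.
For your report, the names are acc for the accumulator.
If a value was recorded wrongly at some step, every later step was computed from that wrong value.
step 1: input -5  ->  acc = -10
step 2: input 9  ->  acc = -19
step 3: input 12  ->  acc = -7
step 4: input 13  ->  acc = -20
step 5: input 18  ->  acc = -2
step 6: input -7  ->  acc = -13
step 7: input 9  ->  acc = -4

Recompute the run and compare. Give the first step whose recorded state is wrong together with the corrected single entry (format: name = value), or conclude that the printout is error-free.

step 6, acc = 5

step 1: acc = -5 + -5 = -10 -> checks out
step 2: acc = -10 - 9 = -19 -> exactly as logged
step 3: acc = -19 + 12 = -7 -> matches
step 4: acc = -7 - 13 = -20 -> same as recorded
step 5: acc = -20 + 18 = -2 -> no discrepancy
step 6: acc = -2 - -7 = 5 -> the printout disagrees here
Step 6 is the first one off; corrected, acc = 5.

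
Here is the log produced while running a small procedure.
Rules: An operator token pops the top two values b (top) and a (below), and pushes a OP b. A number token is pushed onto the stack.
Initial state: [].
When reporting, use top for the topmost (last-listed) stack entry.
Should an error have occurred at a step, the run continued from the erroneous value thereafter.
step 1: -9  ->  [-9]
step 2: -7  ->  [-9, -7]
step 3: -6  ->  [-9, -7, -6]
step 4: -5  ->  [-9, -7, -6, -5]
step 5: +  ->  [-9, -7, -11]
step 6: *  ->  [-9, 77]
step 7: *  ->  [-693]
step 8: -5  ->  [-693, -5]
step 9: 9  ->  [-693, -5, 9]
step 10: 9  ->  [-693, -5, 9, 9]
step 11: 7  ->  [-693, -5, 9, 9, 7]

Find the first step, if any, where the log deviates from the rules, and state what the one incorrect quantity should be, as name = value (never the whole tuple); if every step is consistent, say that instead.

1. push -9: top = -9 (exactly as logged)
2. push -7: top = -7 (no discrepancy)
3. push -6: top = -6 (confirmed correct)
4. push -5: top = -5 (checks out)
5. -6 + -5 = -11 (no discrepancy)
6. -7 * -11 = 77 (no discrepancy)
7. -9 * 77 = -693 (in agreement)
8. push -5: top = -5 (same as recorded)
9. push 9: top = 9 (checks out)
10. push 9: top = 9 (in agreement)
11. push 7: top = 7 (agrees with the log)
All entries verified; no error found.

no error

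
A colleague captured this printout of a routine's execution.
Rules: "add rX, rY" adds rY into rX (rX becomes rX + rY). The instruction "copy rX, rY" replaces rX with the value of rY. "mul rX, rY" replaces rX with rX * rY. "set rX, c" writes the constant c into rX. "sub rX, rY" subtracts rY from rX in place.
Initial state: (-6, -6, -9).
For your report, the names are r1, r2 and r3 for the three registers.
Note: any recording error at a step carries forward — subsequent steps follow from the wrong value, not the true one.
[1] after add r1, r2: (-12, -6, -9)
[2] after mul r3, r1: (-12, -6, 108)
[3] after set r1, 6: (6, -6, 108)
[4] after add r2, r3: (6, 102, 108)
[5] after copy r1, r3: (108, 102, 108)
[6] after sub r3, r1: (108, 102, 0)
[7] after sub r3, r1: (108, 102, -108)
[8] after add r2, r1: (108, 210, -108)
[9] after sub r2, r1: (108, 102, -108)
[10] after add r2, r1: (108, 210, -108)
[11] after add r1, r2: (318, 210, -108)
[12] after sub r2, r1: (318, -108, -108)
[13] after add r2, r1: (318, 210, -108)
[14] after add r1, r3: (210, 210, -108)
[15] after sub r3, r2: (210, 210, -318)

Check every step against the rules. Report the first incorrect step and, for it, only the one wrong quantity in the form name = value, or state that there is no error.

no error

Step 1: r1 = -6 + -6 = -12 — exactly as logged.
Step 2: r3 = -9 * -12 = 108 — exactly as logged.
Step 3: r1 = 6 — exactly as logged.
Step 4: r2 = -6 + 108 = 102 — confirmed correct.
Step 5: r1 = 108 — verified.
Step 6: r3 = 108 - 108 = 0 — confirmed correct.
Step 7: r3 = 0 - 108 = -108 — in agreement.
Step 8: r2 = 102 + 108 = 210 — no discrepancy.
Step 9: r2 = 210 - 108 = 102 — consistent with the printout.
Step 10: r2 = 102 + 108 = 210 — agrees with the printout.
Step 11: r1 = 108 + 210 = 318 — exactly as logged.
Step 12: r2 = 210 - 318 = -108 — in agreement.
Step 13: r2 = -108 + 318 = 210 — no discrepancy.
Step 14: r1 = 318 + -108 = 210 — no discrepancy.
Step 15: r3 = -108 - 210 = -318 — matches.
All steps check out; nothing to correct.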